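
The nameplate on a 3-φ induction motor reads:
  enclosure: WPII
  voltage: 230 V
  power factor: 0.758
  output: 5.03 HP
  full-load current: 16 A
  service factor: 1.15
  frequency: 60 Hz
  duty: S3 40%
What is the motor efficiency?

77.7 %

P_out = 5.03 × 746 = 3752 W
P_in = √3·V_L·I_L·cosφ = 1.732 × 230 × 16 × 0.758 = 4831 W
η = P_out / P_in = 3752 / 4831 = 0.777 = 77.7%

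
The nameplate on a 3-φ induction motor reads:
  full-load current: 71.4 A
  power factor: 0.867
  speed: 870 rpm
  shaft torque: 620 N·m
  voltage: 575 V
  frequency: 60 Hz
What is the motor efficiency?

ω = 2π × 870/60 = 91.11 rad/s; P_out = τω = 620 × 91.11 = 56488 W
P_in = √3·V_L·I_L·cosφ = 1.732 × 575 × 71.4 × 0.867 = 61650 W
η = P_out / P_in = 56488 / 61650 = 0.916 = 91.6%

91.6 %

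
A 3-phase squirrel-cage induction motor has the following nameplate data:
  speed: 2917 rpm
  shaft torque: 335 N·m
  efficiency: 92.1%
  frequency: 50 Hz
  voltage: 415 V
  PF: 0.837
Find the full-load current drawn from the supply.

ω = 2π×2917/60 = 305.5 rad/s; P_out = τω = 335 × 305.5 = 102343 W
P_in = P_out / η = 102343 / 0.921 = 111122 W
I_L = P_in / (√3·V_L·cosφ) = 111122 / (1.732 × 415 × 0.837) = 185 A

185 A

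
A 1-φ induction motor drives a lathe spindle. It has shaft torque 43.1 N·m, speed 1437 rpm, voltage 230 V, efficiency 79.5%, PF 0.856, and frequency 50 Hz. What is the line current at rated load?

ω = 2π×1437/60 = 150.5 rad/s; P_out = τω = 43.1 × 150.5 = 6487 W
P_in = P_out / η = 6487 / 0.795 = 8160 W
I = P_in / (V·cosφ) = 8160 / (230 × 0.856) = 41.4 A

41.4 A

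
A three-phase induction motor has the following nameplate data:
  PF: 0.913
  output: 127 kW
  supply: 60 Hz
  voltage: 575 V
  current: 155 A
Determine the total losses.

13.9 kW

P_in = √3·V·I·cosφ = 1.732×575×155×0.913 = 140935 W
P_out = 127000 W
Losses = P_in − P_out = 140935 − 127000 = 13935 W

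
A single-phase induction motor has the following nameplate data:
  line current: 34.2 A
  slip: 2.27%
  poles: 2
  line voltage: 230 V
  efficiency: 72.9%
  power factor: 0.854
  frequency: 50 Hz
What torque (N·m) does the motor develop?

P_in = V·I·cosφ = 230 × 34.2 × 0.854 = 6718 W
P_out = η·P_in = 0.729 × 6718 = 4897 W
n_s = 120×50/2 = 3000 rpm; n = 3000×(1−0.0227) = 2932 rpm
ω = 2π×2932/60 = 307 rad/s
τ = P_out/ω = 4897/307 = 16 N·m

16 N·m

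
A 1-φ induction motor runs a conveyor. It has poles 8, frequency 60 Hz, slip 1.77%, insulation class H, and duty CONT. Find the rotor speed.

884 rpm

n_s = 120f/p = 120×60/8 = 900 rpm
n = n_s(1 − s) = 900 × (1 − 0.0177) = 884 rpm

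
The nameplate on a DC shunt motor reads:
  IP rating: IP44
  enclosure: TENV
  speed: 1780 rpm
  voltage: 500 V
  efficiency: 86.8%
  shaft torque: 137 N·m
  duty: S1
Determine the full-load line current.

58.8 A

ω = 2π×1780/60 = 186.4 rad/s; P_out = τω = 137 × 186.4 = 25537 W
P_in = P_out / η = 25537 / 0.868 = 29421 W
I = P_in / V = 29421 / 500 = 58.8 A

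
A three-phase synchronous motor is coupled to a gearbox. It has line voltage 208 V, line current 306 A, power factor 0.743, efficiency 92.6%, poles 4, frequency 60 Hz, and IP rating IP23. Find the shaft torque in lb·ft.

297 lb·ft

P_in = √3·V·I·cosφ = 1.732 × 208 × 306 × 0.743 = 81907 W
P_out = η·P_in = 0.926 × 81907 = 75846 W
n = n_s = 120×60/4 = 1800 rpm (synchronous)
ω = 2π×1800/60 = 188.5 rad/s
τ = P_out/ω = 75846/188.5 = 402.4 N·m
In lb·ft: 402.4/1.356 = 297 lb·ft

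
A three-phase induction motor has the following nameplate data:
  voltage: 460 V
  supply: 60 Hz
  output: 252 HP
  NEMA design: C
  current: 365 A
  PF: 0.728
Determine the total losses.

23700 W

P_in = √3·V·I·cosφ = 1.732×460×365×0.728 = 211704 W
P_out = 252×746 = 187992 W
Losses = P_in − P_out = 211704 − 187992 = 23712 W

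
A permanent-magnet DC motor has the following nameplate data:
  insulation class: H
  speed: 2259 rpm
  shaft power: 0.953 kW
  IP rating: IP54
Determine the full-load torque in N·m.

ω = 2π × 2259/60 = 236.6 rad/s
τ = P/ω = 953/236.6 = 4.03 N·m

4.03 N·m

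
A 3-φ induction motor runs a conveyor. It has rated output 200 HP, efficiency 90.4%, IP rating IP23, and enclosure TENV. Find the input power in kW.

165 kW

P_out = 200 × 746 = 149200 W
P_in = P_out/η = 149200/0.904 = 165044 W = 165 kW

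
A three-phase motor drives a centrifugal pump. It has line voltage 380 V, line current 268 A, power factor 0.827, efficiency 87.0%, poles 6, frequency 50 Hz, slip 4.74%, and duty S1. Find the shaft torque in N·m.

P_in = √3·V·I·cosφ = 1.732 × 380 × 268 × 0.827 = 145872 W
P_out = η·P_in = 0.87 × 145872 = 126909 W
n_s = 120×50/6 = 1000 rpm; n = 1000×(1−0.0474) = 953 rpm
ω = 2π×953/60 = 99.8 rad/s
τ = P_out/ω = 126909/99.8 = 1270 N·m

1270 N·m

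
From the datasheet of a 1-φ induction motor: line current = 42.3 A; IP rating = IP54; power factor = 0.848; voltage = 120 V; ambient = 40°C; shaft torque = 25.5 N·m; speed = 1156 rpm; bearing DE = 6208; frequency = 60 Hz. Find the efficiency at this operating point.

71.7 %

ω = 2π × 1156/60 = 121.1 rad/s; P_out = τω = 25.5 × 121.1 = 3088 W
P_in = V·I·cosφ = 120 × 42.3 × 0.848 = 4304 W
η = P_out / P_in = 3088 / 4304 = 0.717 = 71.7%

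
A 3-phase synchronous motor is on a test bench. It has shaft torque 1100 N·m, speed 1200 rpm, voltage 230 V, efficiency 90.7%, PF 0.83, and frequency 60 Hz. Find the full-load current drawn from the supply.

461 A

ω = 2π×1200/60 = 125.7 rad/s; P_out = τω = 1100 × 125.7 = 138270 W
P_in = P_out / η = 138270 / 0.907 = 152448 W
I_L = P_in / (√3·V_L·cosφ) = 152448 / (1.732 × 230 × 0.83) = 461 A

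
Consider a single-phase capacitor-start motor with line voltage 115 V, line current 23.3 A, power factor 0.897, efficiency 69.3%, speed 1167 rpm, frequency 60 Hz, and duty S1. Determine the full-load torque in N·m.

P_in = V·I·cosφ = 115 × 23.3 × 0.897 = 2404 W
P_out = η·P_in = 0.693 × 2404 = 1666 W
n = 1167 rpm
ω = 2π×1167/60 = 122.2 rad/s
τ = P_out/ω = 1666/122.2 = 13.6 N·m

13.6 N·m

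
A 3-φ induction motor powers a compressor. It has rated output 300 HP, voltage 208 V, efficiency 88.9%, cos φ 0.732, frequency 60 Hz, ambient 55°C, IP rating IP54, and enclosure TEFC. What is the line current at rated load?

955 A

P_out = 300 × 746 = 223800 W
P_in = P_out / η = 223800 / 0.889 = 251744 W
I_L = P_in / (√3·V_L·cosφ) = 251744 / (1.732 × 208 × 0.732) = 955 A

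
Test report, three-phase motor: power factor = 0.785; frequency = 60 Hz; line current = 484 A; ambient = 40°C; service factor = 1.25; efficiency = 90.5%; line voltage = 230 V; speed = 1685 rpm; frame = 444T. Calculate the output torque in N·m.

P_in = √3·V·I·cosφ = 1.732 × 230 × 484 × 0.785 = 151353 W
P_out = η·P_in = 0.905 × 151353 = 136974 W
n = 1685 rpm
ω = 2π×1685/60 = 176.5 rad/s
τ = P_out/ω = 136974/176.5 = 776 N·m

776 N·m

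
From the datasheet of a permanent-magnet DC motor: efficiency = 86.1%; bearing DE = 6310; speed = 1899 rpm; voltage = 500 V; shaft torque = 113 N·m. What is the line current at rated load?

52.2 A

ω = 2π×1899/60 = 198.9 rad/s; P_out = τω = 113 × 198.9 = 22476 W
P_in = P_out / η = 22476 / 0.861 = 26105 W
I = P_in / V = 26105 / 500 = 52.2 A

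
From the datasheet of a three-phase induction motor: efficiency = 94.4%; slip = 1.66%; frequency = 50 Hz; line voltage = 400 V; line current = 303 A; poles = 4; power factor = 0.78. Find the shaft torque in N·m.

P_in = √3·V·I·cosφ = 1.732 × 400 × 303 × 0.78 = 163736 W
P_out = η·P_in = 0.944 × 163736 = 154567 W
n_s = 120×50/4 = 1500 rpm; n = 1500×(1−0.0166) = 1475 rpm
ω = 2π×1475/60 = 154.5 rad/s
τ = P_out/ω = 154567/154.5 = 1000 N·m

1000 N·m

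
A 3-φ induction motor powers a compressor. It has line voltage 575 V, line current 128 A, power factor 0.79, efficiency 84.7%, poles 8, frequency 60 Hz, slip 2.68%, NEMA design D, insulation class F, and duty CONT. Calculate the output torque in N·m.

P_in = √3·V·I·cosφ = 1.732 × 575 × 128 × 0.79 = 100705 W
P_out = η·P_in = 0.847 × 100705 = 85297 W
n_s = 120×60/8 = 900 rpm; n = 900×(1−0.0268) = 876 rpm
ω = 2π×876/60 = 91.73 rad/s
τ = P_out/ω = 85297/91.73 = 930 N·m

930 N·m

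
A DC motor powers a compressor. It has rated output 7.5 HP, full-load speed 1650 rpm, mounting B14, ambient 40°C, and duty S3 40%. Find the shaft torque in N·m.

32.4 N·m

P_out = 7.5 × 746 = 5595 W
ω = 2π × 1650/60 = 172.8 rad/s
τ = P_out/ω = 5595/172.8 = 32.4 N·m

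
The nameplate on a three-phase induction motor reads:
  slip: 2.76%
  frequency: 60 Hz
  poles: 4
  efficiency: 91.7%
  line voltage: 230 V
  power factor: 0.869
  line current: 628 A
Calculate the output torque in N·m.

P_in = √3·V·I·cosφ = 1.732 × 230 × 628 × 0.869 = 217398 W
P_out = η·P_in = 0.917 × 217398 = 199354 W
n_s = 120×60/4 = 1800 rpm; n = 1800×(1−0.0276) = 1750 rpm
ω = 2π×1750/60 = 183.3 rad/s
τ = P_out/ω = 199354/183.3 = 1090 N·m

1090 N·m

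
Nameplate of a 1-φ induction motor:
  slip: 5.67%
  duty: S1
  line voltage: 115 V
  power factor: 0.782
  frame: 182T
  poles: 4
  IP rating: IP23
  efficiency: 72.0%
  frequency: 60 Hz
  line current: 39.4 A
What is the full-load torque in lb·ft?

P_in = V·I·cosφ = 115 × 39.4 × 0.782 = 3543 W
P_out = η·P_in = 0.72 × 3543 = 2551 W
n_s = 120×60/4 = 1800 rpm; n = 1800×(1−0.0567) = 1698 rpm
ω = 2π×1698/60 = 177.8 rad/s
τ = P_out/ω = 2551/177.8 = 14.35 N·m
In lb·ft: 14.35/1.356 = 10.6 lb·ft

10.6 lb·ft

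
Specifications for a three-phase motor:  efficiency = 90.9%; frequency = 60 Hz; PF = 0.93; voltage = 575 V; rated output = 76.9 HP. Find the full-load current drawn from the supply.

68.1 A

P_out = 76.9 × 746 = 57367 W
P_in = P_out / η = 57367 / 0.909 = 63110 W
I_L = P_in / (√3·V_L·cosφ) = 63110 / (1.732 × 575 × 0.93) = 68.1 A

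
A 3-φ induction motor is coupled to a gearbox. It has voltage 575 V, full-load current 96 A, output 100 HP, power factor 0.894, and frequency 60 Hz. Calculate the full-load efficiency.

P_out = 100 × 746 = 74600 W
P_in = √3·V_L·I_L·cosφ = 1.732 × 575 × 96 × 0.894 = 85472 W
η = P_out / P_in = 74600 / 85472 = 0.873 = 87.3%

87.3 %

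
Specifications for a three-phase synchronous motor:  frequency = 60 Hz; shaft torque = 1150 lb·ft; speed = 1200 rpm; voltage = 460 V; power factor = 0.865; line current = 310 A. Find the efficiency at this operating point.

τ = 1150 lb·ft × 1.356 = 1559 N·m
ω = 2π × 1200/60 = 125.7 rad/s; P_out = τω = 1559 × 125.7 = 195966 W
P_in = √3·V_L·I_L·cosφ = 1.732 × 460 × 310 × 0.865 = 213640 W
η = P_out / P_in = 195966 / 213640 = 0.917 = 91.7%

91.7 %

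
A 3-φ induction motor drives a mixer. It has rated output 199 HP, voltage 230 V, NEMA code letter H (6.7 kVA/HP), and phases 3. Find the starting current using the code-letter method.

S_LR = 6.7 × 199 = 1333.3 kVA
I_LR = S_LR/(√3·V_L) = 1333300/(1.732×230) = 3350 A

3350 A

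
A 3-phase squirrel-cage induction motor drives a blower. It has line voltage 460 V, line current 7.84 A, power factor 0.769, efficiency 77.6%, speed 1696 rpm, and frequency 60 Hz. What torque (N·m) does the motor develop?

21 N·m

P_in = √3·V·I·cosφ = 1.732 × 460 × 7.84 × 0.769 = 4803 W
P_out = η·P_in = 0.776 × 4803 = 3727 W
n = 1696 rpm
ω = 2π×1696/60 = 177.6 rad/s
τ = P_out/ω = 3727/177.6 = 21 N·m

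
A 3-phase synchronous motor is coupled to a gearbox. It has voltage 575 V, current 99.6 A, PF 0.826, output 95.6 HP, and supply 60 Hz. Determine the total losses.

P_in = √3·V·I·cosφ = 1.732×575×99.6×0.826 = 81932 W
P_out = 95.6×746 = 71318 W
Losses = P_in − P_out = 81932 − 71318 = 10614 W

10.6 kW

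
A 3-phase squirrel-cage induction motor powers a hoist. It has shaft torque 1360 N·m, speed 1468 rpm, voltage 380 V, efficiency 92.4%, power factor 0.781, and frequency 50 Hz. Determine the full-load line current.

ω = 2π×1468/60 = 153.7 rad/s; P_out = τω = 1360 × 153.7 = 209032 W
P_in = P_out / η = 209032 / 0.924 = 226225 W
I_L = P_in / (√3·V_L·cosφ) = 226225 / (1.732 × 380 × 0.781) = 440 A

440 A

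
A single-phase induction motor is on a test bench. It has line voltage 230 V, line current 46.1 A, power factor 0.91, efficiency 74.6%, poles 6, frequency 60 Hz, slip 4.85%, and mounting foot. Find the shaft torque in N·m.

60.2 N·m

P_in = V·I·cosφ = 230 × 46.1 × 0.91 = 9649 W
P_out = η·P_in = 0.746 × 9649 = 7198 W
n_s = 120×60/6 = 1200 rpm; n = 1200×(1−0.0485) = 1142 rpm
ω = 2π×1142/60 = 119.6 rad/s
τ = P_out/ω = 7198/119.6 = 60.2 N·m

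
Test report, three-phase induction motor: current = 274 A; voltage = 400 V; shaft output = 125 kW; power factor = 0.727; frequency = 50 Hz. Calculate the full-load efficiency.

90.6 %

P_out = 125 kW = 125000 W
P_in = √3·V_L·I_L·cosφ = 1.732 × 400 × 274 × 0.727 = 138004 W
η = P_out / P_in = 125000 / 138004 = 0.906 = 90.6%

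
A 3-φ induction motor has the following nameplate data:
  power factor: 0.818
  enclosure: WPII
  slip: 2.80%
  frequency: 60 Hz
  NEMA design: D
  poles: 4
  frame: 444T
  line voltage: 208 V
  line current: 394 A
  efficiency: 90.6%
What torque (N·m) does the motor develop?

574 N·m

P_in = √3·V·I·cosφ = 1.732 × 208 × 394 × 0.818 = 116108 W
P_out = η·P_in = 0.906 × 116108 = 105194 W
n_s = 120×60/4 = 1800 rpm; n = 1800×(1−0.028) = 1750 rpm
ω = 2π×1750/60 = 183.3 rad/s
τ = P_out/ω = 105194/183.3 = 574 N·m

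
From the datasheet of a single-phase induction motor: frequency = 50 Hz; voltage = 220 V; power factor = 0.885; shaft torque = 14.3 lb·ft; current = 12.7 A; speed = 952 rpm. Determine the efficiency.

78.2 %

τ = 14.3 lb·ft × 1.356 = 19.39 N·m
ω = 2π × 952/60 = 99.69 rad/s; P_out = τω = 19.39 × 99.69 = 1933 W
P_in = V·I·cosφ = 220 × 12.7 × 0.885 = 2473 W
η = P_out / P_in = 1933 / 2473 = 0.782 = 78.2%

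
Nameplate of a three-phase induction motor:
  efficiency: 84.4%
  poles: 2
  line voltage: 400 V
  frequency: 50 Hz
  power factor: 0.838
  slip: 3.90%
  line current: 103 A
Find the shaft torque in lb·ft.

123 lb·ft

P_in = √3·V·I·cosφ = 1.732 × 400 × 103 × 0.838 = 59798 W
P_out = η·P_in = 0.844 × 59798 = 50470 W
n_s = 120×50/2 = 3000 rpm; n = 3000×(1−0.039) = 2883 rpm
ω = 2π×2883/60 = 301.9 rad/s
τ = P_out/ω = 50470/301.9 = 167.2 N·m
In lb·ft: 167.2/1.356 = 123 lb·ft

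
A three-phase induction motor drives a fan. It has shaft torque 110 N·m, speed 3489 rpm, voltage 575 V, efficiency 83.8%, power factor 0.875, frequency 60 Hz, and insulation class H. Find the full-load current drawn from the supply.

ω = 2π×3489/60 = 365.4 rad/s; P_out = τω = 110 × 365.4 = 40194 W
P_in = P_out / η = 40194 / 0.838 = 47964 W
I_L = P_in / (√3·V_L·cosφ) = 47964 / (1.732 × 575 × 0.875) = 55 A

55 A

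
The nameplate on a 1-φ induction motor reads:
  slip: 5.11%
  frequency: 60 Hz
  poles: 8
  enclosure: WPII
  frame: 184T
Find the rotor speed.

n_s = 120f/p = 120×60/8 = 900 rpm
n = n_s(1 − s) = 900 × (1 − 0.0511) = 854 rpm

854 rpm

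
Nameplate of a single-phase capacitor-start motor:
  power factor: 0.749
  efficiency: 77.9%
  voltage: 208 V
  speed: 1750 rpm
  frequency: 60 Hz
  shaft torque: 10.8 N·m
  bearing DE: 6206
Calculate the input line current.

ω = 2π×1750/60 = 183.3 rad/s; P_out = τω = 10.8 × 183.3 = 1980 W
P_in = P_out / η = 1980 / 0.779 = 2542 W
I = P_in / (V·cosφ) = 2542 / (208 × 0.749) = 16.3 A

16.3 A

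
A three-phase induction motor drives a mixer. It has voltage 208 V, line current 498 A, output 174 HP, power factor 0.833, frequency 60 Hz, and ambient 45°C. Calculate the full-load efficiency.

86.9 %

P_out = 174 × 746 = 129804 W
P_in = √3·V_L·I_L·cosφ = 1.732 × 208 × 498 × 0.833 = 149446 W
η = P_out / P_in = 129804 / 149446 = 0.869 = 86.9%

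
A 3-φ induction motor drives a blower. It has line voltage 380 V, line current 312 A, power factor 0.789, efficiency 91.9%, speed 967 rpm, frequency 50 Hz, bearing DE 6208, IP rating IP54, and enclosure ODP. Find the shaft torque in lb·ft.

1080 lb·ft

P_in = √3·V·I·cosφ = 1.732 × 380 × 312 × 0.789 = 162018 W
P_out = η·P_in = 0.919 × 162018 = 148895 W
n = 967 rpm
ω = 2π×967/60 = 101.3 rad/s
τ = P_out/ω = 148895/101.3 = 1470 N·m
In lb·ft: 1470/1.356 = 1080 lb·ft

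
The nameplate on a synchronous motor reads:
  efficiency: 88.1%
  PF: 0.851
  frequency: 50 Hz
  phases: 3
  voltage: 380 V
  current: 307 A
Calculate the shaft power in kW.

151 kW

P_in = √3·V·I·cosφ = 1.732 × 380 × 307 × 0.851 = 171949 W
P_out = η·P_in = 0.881 × 171949 = 151487 W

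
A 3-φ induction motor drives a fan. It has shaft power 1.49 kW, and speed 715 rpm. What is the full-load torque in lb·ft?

ω = 2π × 715/60 = 74.87 rad/s
τ = P/ω = 1490/74.87 = 19.9 N·m
In lb·ft: 19.9/1.356 = 14.7 lb·ft

14.7 lb·ft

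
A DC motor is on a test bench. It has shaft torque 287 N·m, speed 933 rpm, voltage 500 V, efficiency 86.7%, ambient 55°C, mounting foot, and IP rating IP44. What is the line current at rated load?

ω = 2π×933/60 = 97.7 rad/s; P_out = τω = 287 × 97.7 = 28040 W
P_in = P_out / η = 28040 / 0.867 = 32341 W
I = P_in / V = 32341 / 500 = 64.7 A

64.7 A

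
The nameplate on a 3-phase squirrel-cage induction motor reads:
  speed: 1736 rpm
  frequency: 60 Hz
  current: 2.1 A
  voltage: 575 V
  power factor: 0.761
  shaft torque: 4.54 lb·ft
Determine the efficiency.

70.3 %

τ = 4.54 lb·ft × 1.356 = 6.156 N·m
ω = 2π × 1736/60 = 181.8 rad/s; P_out = τω = 6.156 × 181.8 = 1119 W
P_in = √3·V_L·I_L·cosφ = 1.732 × 575 × 2.1 × 0.761 = 1592 W
η = P_out / P_in = 1119 / 1592 = 0.703 = 70.3%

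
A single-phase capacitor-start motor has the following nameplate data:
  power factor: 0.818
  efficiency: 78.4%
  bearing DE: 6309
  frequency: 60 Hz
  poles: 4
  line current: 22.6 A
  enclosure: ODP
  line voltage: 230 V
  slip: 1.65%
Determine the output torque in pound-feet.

13.3 lb·ft

P_in = V·I·cosφ = 230 × 22.6 × 0.818 = 4252 W
P_out = η·P_in = 0.784 × 4252 = 3334 W
n_s = 120×60/4 = 1800 rpm; n = 1800×(1−0.0165) = 1770 rpm
ω = 2π×1770/60 = 185.4 rad/s
τ = P_out/ω = 3334/185.4 = 17.98 N·m
In lb·ft: 17.98/1.356 = 13.3 lb·ft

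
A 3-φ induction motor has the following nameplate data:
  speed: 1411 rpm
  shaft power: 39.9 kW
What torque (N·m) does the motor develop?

ω = 2π × 1411/60 = 147.8 rad/s
τ = P/ω = 39900/147.8 = 270 N·m

270 N·m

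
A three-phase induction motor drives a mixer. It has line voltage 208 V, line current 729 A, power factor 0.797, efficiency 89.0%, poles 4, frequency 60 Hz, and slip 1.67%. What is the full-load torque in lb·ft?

P_in = √3·V·I·cosφ = 1.732 × 208 × 729 × 0.797 = 209313 W
P_out = η·P_in = 0.89 × 209313 = 186289 W
n_s = 120×60/4 = 1800 rpm; n = 1800×(1−0.0167) = 1770 rpm
ω = 2π×1770/60 = 185.4 rad/s
τ = P_out/ω = 186289/185.4 = 1005 N·m
In lb·ft: 1005/1.356 = 741 lb·ft

741 lb·ft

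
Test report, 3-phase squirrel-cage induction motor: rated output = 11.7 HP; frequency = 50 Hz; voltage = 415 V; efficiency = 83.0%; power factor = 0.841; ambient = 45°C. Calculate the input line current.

P_out = 11.7 × 746 = 8728 W
P_in = P_out / η = 8728 / 0.830 = 10516 W
I_L = P_in / (√3·V_L·cosφ) = 10516 / (1.732 × 415 × 0.841) = 17.4 A

17.4 A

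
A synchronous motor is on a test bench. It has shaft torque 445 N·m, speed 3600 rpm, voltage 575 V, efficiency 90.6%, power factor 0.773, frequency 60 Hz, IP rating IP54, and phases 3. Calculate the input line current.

ω = 2π×3600/60 = 377 rad/s; P_out = τω = 445 × 377 = 167765 W
P_in = P_out / η = 167765 / 0.906 = 185171 W
I_L = P_in / (√3·V_L·cosφ) = 185171 / (1.732 × 575 × 0.773) = 241 A

241 A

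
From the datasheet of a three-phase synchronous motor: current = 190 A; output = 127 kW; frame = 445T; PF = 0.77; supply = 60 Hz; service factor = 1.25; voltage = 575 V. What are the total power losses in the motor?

18700 W

P_in = √3·V·I·cosφ = 1.732×575×190×0.77 = 145700 W
P_out = 127000 W
Losses = P_in − P_out = 145700 − 127000 = 18700 W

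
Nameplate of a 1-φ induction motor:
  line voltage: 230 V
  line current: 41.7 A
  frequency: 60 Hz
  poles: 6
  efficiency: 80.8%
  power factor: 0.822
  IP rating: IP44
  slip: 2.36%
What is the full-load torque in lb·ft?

P_in = V·I·cosφ = 230 × 41.7 × 0.822 = 7884 W
P_out = η·P_in = 0.808 × 7884 = 6370 W
n_s = 120×60/6 = 1200 rpm; n = 1200×(1−0.0236) = 1172 rpm
ω = 2π×1172/60 = 122.7 rad/s
τ = P_out/ω = 6370/122.7 = 51.92 N·m
In lb·ft: 51.92/1.356 = 38.3 lb·ft

38.3 lb·ft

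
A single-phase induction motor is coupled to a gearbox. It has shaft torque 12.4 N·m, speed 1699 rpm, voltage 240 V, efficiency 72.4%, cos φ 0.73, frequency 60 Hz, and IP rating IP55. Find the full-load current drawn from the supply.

17.4 A

ω = 2π×1699/60 = 177.9 rad/s; P_out = τω = 12.4 × 177.9 = 2206 W
P_in = P_out / η = 2206 / 0.724 = 3047 W
I = P_in / (V·cosφ) = 3047 / (240 × 0.73) = 17.4 A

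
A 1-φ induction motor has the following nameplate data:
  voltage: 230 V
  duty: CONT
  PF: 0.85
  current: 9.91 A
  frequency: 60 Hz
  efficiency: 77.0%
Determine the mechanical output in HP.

2 HP

P_in = V·I·cosφ = 230 × 9.91 × 0.85 = 1937 W
P_out = η·P_in = 0.77 × 1937 = 1491 W
= 1491/746 = 2 HP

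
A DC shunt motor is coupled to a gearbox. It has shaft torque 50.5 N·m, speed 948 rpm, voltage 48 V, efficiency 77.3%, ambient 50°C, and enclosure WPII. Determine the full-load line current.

135 A

ω = 2π×948/60 = 99.27 rad/s; P_out = τω = 50.5 × 99.27 = 5013 W
P_in = P_out / η = 5013 / 0.773 = 6485 W
I = P_in / V = 6485 / 48 = 135 A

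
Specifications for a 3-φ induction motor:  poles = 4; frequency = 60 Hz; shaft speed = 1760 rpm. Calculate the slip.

n_s = 120f/p = 120×60/4 = 1800 rpm
s = (n_s − n)/n_s = (1800 − 1760)/1800 = 0.0222

2.22 %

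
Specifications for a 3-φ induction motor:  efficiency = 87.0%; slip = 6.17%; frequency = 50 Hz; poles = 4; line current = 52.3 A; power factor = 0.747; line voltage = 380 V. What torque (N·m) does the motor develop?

P_in = √3·V·I·cosφ = 1.732 × 380 × 52.3 × 0.747 = 25713 W
P_out = η·P_in = 0.87 × 25713 = 22370 W
n_s = 120×50/4 = 1500 rpm; n = 1500×(1−0.0617) = 1407 rpm
ω = 2π×1407/60 = 147.3 rad/s
τ = P_out/ω = 22370/147.3 = 152 N·m

152 N·m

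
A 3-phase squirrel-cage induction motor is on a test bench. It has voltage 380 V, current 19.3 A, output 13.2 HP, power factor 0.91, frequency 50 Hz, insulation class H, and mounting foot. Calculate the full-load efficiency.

P_out = 13.2 × 746 = 9847 W
P_in = √3·V_L·I_L·cosφ = 1.732 × 380 × 19.3 × 0.91 = 11559 W
η = P_out / P_in = 9847 / 11559 = 0.852 = 85.2%

85.2 %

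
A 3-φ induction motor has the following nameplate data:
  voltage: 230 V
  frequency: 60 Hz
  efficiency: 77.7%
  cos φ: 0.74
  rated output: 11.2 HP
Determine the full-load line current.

P_out = 11.2 × 746 = 8355 W
P_in = P_out / η = 8355 / 0.777 = 10753 W
I_L = P_in / (√3·V_L·cosφ) = 10753 / (1.732 × 230 × 0.74) = 36.5 A

36.5 A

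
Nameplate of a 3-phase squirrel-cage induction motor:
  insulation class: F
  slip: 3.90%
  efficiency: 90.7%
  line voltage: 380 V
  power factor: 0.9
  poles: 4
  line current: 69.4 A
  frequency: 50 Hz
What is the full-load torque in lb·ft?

P_in = √3·V·I·cosφ = 1.732 × 380 × 69.4 × 0.9 = 41109 W
P_out = η·P_in = 0.907 × 41109 = 37286 W
n_s = 120×50/4 = 1500 rpm; n = 1500×(1−0.039) = 1442 rpm
ω = 2π×1442/60 = 151 rad/s
τ = P_out/ω = 37286/151 = 246.9 N·m
In lb·ft: 246.9/1.356 = 182 lb·ft

182 lb·ft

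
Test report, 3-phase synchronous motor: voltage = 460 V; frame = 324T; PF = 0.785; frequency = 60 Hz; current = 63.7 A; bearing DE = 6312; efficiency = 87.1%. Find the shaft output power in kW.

P_in = √3·V·I·cosφ = 1.732 × 460 × 63.7 × 0.785 = 39840 W
P_out = η·P_in = 0.871 × 39840 = 34701 W

34.7 kW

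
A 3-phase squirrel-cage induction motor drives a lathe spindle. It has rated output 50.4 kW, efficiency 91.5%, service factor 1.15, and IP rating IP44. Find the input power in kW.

55.1 kW

P_out = 50400 W
P_in = P_out/η = 50400/0.915 = 55082 W = 55.1 kW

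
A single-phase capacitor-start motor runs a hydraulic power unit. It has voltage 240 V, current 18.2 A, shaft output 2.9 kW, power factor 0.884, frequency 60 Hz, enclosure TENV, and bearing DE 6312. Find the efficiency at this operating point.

75.1 %

P_out = 2.9 kW = 2900 W
P_in = V·I·cosφ = 240 × 18.2 × 0.884 = 3861 W
η = P_out / P_in = 2900 / 3861 = 0.751 = 75.1%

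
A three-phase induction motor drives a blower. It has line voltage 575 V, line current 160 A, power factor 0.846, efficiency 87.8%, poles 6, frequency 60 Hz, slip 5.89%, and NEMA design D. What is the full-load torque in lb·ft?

P_in = √3·V·I·cosφ = 1.732 × 575 × 160 × 0.846 = 134805 W
P_out = η·P_in = 0.878 × 134805 = 118359 W
n_s = 120×60/6 = 1200 rpm; n = 1200×(1−0.0589) = 1129 rpm
ω = 2π×1129/60 = 118.2 rad/s
τ = P_out/ω = 118359/118.2 = 1001 N·m
In lb·ft: 1001/1.356 = 738 lb·ft

738 lb·ft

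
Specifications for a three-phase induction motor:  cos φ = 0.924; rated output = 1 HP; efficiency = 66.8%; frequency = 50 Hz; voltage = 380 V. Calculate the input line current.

P_out = 1 × 746 = 746 W
P_in = P_out / η = 746 / 0.668 = 1117 W
I_L = P_in / (√3·V_L·cosφ) = 1117 / (1.732 × 380 × 0.924) = 1.84 A

1.84 A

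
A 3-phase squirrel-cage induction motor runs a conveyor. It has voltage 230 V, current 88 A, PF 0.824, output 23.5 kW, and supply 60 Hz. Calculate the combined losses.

P_in = √3·V·I·cosφ = 1.732×230×88×0.824 = 28886 W
P_out = 23500 W
Losses = P_in − P_out = 28886 − 23500 = 5386 W

5390 W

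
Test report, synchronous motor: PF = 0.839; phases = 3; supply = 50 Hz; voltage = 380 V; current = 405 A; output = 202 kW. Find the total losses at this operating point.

21.6 kW

P_in = √3·V·I·cosφ = 1.732×380×405×0.839 = 223639 W
P_out = 202000 W
Losses = P_in − P_out = 223639 − 202000 = 21639 W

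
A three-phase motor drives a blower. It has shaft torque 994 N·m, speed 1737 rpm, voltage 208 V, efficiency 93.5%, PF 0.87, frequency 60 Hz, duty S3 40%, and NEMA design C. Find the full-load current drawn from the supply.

617 A

ω = 2π×1737/60 = 181.9 rad/s; P_out = τω = 994 × 181.9 = 180809 W
P_in = P_out / η = 180809 / 0.935 = 193379 W
I_L = P_in / (√3·V_L·cosφ) = 193379 / (1.732 × 208 × 0.87) = 617 A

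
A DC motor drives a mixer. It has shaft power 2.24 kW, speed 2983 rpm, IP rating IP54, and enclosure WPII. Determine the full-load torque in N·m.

ω = 2π × 2983/60 = 312.4 rad/s
τ = P/ω = 2240/312.4 = 7.17 N·m

7.17 N·m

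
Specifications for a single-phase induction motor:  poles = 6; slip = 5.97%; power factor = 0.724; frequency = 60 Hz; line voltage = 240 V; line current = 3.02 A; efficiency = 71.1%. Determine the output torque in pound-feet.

2.33 lb·ft

P_in = V·I·cosφ = 240 × 3.02 × 0.724 = 525 W
P_out = η·P_in = 0.711 × 525 = 373 W
n_s = 120×60/6 = 1200 rpm; n = 1200×(1−0.0597) = 1128 rpm
ω = 2π×1128/60 = 118.1 rad/s
τ = P_out/ω = 373/118.1 = 3.158 N·m
In lb·ft: 3.158/1.356 = 2.33 lb·ft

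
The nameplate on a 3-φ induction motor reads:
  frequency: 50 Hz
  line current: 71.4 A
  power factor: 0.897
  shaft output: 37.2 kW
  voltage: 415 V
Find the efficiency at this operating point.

80.8 %

P_out = 37.2 kW = 37200 W
P_in = √3·V_L·I_L·cosφ = 1.732 × 415 × 71.4 × 0.897 = 46035 W
η = P_out / P_in = 37200 / 46035 = 0.808 = 80.8%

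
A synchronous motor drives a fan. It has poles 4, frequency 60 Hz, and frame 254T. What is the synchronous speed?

1800 rpm

n_s = 120f/p = 120×60/4 = 1800 rpm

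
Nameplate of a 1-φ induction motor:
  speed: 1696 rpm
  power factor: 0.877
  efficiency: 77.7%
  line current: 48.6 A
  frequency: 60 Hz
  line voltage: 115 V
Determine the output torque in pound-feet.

15.8 lb·ft

P_in = V·I·cosφ = 115 × 48.6 × 0.877 = 4902 W
P_out = η·P_in = 0.777 × 4902 = 3809 W
n = 1696 rpm
ω = 2π×1696/60 = 177.6 rad/s
τ = P_out/ω = 3809/177.6 = 21.45 N·m
In lb·ft: 21.45/1.356 = 15.8 lb·ft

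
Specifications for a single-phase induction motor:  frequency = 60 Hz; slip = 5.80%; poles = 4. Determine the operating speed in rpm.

1696 rpm

n_s = 120f/p = 120×60/4 = 1800 rpm
n = n_s(1 − s) = 1800 × (1 − 0.058) = 1696 rpm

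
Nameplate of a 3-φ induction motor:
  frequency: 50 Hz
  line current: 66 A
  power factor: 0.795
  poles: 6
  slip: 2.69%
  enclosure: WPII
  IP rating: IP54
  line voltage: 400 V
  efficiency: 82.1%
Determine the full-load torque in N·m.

P_in = √3·V·I·cosφ = 1.732 × 400 × 66 × 0.795 = 36351 W
P_out = η·P_in = 0.821 × 36351 = 29844 W
n_s = 120×50/6 = 1000 rpm; n = 1000×(1−0.0269) = 973 rpm
ω = 2π×973/60 = 101.9 rad/s
τ = P_out/ω = 29844/101.9 = 293 N·m

293 N·m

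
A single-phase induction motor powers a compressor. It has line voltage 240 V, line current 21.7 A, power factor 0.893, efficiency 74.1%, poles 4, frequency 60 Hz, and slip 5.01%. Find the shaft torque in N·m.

P_in = V·I·cosφ = 240 × 21.7 × 0.893 = 4651 W
P_out = η·P_in = 0.741 × 4651 = 3446 W
n_s = 120×60/4 = 1800 rpm; n = 1800×(1−0.0501) = 1710 rpm
ω = 2π×1710/60 = 179.1 rad/s
τ = P_out/ω = 3446/179.1 = 19.2 N·m

19.2 N·m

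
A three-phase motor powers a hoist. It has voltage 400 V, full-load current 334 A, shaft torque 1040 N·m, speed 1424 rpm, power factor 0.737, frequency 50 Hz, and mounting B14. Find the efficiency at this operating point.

90.9 %

ω = 2π × 1424/60 = 149.1 rad/s; P_out = τω = 1040 × 149.1 = 155064 W
P_in = √3·V_L·I_L·cosφ = 1.732 × 400 × 334 × 0.737 = 170538 W
η = P_out / P_in = 155064 / 170538 = 0.909 = 90.9%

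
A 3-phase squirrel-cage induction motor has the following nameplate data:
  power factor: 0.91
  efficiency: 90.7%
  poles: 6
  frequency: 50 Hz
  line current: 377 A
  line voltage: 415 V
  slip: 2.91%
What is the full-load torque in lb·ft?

1620 lb·ft

P_in = √3·V·I·cosφ = 1.732 × 415 × 377 × 0.91 = 246592 W
P_out = η·P_in = 0.907 × 246592 = 223659 W
n_s = 120×50/6 = 1000 rpm; n = 1000×(1−0.0291) = 971 rpm
ω = 2π×971/60 = 101.7 rad/s
τ = P_out/ω = 223659/101.7 = 2199 N·m
In lb·ft: 2199/1.356 = 1620 lb·ft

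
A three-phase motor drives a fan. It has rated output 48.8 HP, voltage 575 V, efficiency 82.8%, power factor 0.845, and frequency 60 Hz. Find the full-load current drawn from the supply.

P_out = 48.8 × 746 = 36405 W
P_in = P_out / η = 36405 / 0.828 = 43967 W
I_L = P_in / (√3·V_L·cosφ) = 43967 / (1.732 × 575 × 0.845) = 52.2 A

52.2 A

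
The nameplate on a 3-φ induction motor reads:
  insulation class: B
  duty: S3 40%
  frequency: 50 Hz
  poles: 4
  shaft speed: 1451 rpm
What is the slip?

n_s = 120f/p = 120×50/4 = 1500 rpm
s = (n_s − n)/n_s = (1500 − 1451)/1500 = 0.0327

3.27 %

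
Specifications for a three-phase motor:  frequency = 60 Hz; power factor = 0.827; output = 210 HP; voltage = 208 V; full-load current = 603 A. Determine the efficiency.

87.2 %

P_out = 210 × 746 = 156660 W
P_in = √3·V_L·I_L·cosφ = 1.732 × 208 × 603 × 0.827 = 179653 W
η = P_out / P_in = 156660 / 179653 = 0.872 = 87.2%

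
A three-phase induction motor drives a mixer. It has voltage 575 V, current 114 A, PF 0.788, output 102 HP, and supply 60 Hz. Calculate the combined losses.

P_in = √3·V·I·cosφ = 1.732×575×114×0.788 = 89464 W
P_out = 102×746 = 76092 W
Losses = P_in − P_out = 89464 − 76092 = 13372 W

13400 W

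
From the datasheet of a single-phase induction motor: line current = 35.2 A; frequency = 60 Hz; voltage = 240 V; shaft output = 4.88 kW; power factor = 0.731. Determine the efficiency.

P_out = 4.88 kW = 4880 W
P_in = V·I·cosφ = 240 × 35.2 × 0.731 = 6175 W
η = P_out / P_in = 4880 / 6175 = 0.790 = 79.0%

79.0 %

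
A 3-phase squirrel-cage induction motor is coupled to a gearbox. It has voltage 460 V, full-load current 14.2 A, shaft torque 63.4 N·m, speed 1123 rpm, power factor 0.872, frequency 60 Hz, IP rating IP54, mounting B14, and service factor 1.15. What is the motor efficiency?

75.6 %

ω = 2π × 1123/60 = 117.6 rad/s; P_out = τω = 63.4 × 117.6 = 7456 W
P_in = √3·V_L·I_L·cosφ = 1.732 × 460 × 14.2 × 0.872 = 9865 W
η = P_out / P_in = 7456 / 9865 = 0.756 = 75.6%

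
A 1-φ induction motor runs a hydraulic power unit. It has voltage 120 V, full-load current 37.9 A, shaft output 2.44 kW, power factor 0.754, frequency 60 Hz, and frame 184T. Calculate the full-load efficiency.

71.2 %

P_out = 2.44 kW = 2440 W
P_in = V·I·cosφ = 120 × 37.9 × 0.754 = 3429 W
η = P_out / P_in = 2440 / 3429 = 0.712 = 71.2%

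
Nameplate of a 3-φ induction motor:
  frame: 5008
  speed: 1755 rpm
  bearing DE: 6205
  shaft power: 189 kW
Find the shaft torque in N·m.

1030 N·m

ω = 2π × 1755/60 = 183.8 rad/s
τ = P/ω = 189000/183.8 = 1030 N·m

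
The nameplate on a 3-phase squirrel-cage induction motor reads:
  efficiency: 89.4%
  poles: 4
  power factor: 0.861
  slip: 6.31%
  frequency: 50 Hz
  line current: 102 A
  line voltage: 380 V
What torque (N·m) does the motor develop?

351 N·m

P_in = √3·V·I·cosφ = 1.732 × 380 × 102 × 0.861 = 57801 W
P_out = η·P_in = 0.894 × 57801 = 51674 W
n_s = 120×50/4 = 1500 rpm; n = 1500×(1−0.0631) = 1405 rpm
ω = 2π×1405/60 = 147.1 rad/s
τ = P_out/ω = 51674/147.1 = 351 N·m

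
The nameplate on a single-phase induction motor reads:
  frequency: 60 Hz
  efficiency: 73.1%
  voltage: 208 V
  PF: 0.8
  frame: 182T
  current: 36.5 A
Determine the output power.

P_in = V·I·cosφ = 208 × 36.5 × 0.8 = 6074 W
P_out = η·P_in = 0.731 × 6074 = 4440 W

4.44 kW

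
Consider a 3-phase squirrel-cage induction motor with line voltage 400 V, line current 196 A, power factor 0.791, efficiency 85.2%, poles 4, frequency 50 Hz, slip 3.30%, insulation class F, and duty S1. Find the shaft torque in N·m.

602 N·m

P_in = √3·V·I·cosφ = 1.732 × 400 × 196 × 0.791 = 107409 W
P_out = η·P_in = 0.852 × 107409 = 91512 W
n_s = 120×50/4 = 1500 rpm; n = 1500×(1−0.033) = 1451 rpm
ω = 2π×1451/60 = 151.9 rad/s
τ = P_out/ω = 91512/151.9 = 602 N·m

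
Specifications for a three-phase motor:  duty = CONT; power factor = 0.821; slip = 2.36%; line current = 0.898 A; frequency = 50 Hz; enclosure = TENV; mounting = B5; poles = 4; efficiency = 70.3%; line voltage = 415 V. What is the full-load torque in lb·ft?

1.79 lb·ft

P_in = √3·V·I·cosφ = 1.732 × 415 × 0.898 × 0.821 = 530 W
P_out = η·P_in = 0.703 × 530 = 373 W
n_s = 120×50/4 = 1500 rpm; n = 1500×(1−0.0236) = 1465 rpm
ω = 2π×1465/60 = 153.4 rad/s
τ = P_out/ω = 373/153.4 = 2.432 N·m
In lb·ft: 2.432/1.356 = 1.79 lb·ft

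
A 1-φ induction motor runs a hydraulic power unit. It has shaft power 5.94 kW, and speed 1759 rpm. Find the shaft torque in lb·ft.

23.8 lb·ft

ω = 2π × 1759/60 = 184.2 rad/s
τ = P/ω = 5940/184.2 = 32.25 N·m
In lb·ft: 32.25/1.356 = 23.8 lb·ft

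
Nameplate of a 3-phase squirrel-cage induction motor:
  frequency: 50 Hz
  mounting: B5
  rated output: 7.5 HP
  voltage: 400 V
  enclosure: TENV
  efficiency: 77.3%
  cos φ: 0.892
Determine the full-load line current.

11.7 A

P_out = 7.5 × 746 = 5595 W
P_in = P_out / η = 5595 / 0.773 = 7238 W
I_L = P_in / (√3·V_L·cosφ) = 7238 / (1.732 × 400 × 0.892) = 11.7 A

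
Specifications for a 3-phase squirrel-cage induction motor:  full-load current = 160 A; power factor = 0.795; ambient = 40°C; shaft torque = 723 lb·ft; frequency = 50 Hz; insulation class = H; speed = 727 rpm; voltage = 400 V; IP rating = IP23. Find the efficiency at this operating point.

τ = 723 lb·ft × 1.356 = 980.4 N·m
ω = 2π × 727/60 = 76.13 rad/s; P_out = τω = 980.4 × 76.13 = 74638 W
P_in = √3·V_L·I_L·cosφ = 1.732 × 400 × 160 × 0.795 = 88124 W
η = P_out / P_in = 74638 / 88124 = 0.847 = 84.7%

84.7 %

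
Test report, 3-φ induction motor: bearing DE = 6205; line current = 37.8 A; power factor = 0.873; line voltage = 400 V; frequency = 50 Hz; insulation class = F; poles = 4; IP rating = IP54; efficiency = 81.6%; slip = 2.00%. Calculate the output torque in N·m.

P_in = √3·V·I·cosφ = 1.732 × 400 × 37.8 × 0.873 = 22862 W
P_out = η·P_in = 0.816 × 22862 = 18655 W
n_s = 120×50/4 = 1500 rpm; n = 1500×(1−0.02) = 1470 rpm
ω = 2π×1470/60 = 153.9 rad/s
τ = P_out/ω = 18655/153.9 = 121 N·m

121 N·m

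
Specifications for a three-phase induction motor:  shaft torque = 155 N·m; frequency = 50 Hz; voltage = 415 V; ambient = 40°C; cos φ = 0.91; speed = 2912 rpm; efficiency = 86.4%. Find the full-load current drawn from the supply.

83.6 A

ω = 2π×2912/60 = 304.9 rad/s; P_out = τω = 155 × 304.9 = 47260 W
P_in = P_out / η = 47260 / 0.864 = 54699 W
I_L = P_in / (√3·V_L·cosφ) = 54699 / (1.732 × 415 × 0.91) = 83.6 A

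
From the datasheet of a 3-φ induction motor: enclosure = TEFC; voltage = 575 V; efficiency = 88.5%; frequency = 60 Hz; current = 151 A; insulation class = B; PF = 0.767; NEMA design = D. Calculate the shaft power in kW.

P_in = √3·V·I·cosφ = 1.732 × 575 × 151 × 0.767 = 115342 W
P_out = η·P_in = 0.885 × 115342 = 102078 W

102 kW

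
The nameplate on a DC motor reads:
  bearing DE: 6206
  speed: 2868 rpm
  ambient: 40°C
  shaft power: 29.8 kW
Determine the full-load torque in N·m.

ω = 2π × 2868/60 = 300.3 rad/s
τ = P/ω = 29800/300.3 = 99.2 N·m

99.2 N·m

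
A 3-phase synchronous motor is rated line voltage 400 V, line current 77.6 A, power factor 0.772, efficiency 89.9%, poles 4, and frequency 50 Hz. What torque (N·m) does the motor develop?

P_in = √3·V·I·cosφ = 1.732 × 400 × 77.6 × 0.772 = 41504 W
P_out = η·P_in = 0.899 × 41504 = 37312 W
n = n_s = 120×50/4 = 1500 rpm (synchronous)
ω = 2π×1500/60 = 157.1 rad/s
τ = P_out/ω = 37312/157.1 = 238 N·m

238 N·m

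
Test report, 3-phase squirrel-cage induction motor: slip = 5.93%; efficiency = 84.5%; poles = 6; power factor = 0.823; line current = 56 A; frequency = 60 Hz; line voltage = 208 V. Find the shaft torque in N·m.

119 N·m

P_in = √3·V·I·cosφ = 1.732 × 208 × 56 × 0.823 = 16603 W
P_out = η·P_in = 0.845 × 16603 = 14030 W
n_s = 120×60/6 = 1200 rpm; n = 1200×(1−0.0593) = 1129 rpm
ω = 2π×1129/60 = 118.2 rad/s
τ = P_out/ω = 14030/118.2 = 119 N·m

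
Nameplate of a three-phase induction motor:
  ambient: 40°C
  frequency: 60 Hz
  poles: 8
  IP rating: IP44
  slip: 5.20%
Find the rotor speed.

n_s = 120f/p = 120×60/8 = 900 rpm
n = n_s(1 − s) = 900 × (1 − 0.052) = 853 rpm

853 rpm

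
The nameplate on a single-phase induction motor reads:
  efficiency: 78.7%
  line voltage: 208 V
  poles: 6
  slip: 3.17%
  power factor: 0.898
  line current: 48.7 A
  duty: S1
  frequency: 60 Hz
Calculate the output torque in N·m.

58.8 N·m

P_in = V·I·cosφ = 208 × 48.7 × 0.898 = 9096 W
P_out = η·P_in = 0.787 × 9096 = 7159 W
n_s = 120×60/6 = 1200 rpm; n = 1200×(1−0.0317) = 1162 rpm
ω = 2π×1162/60 = 121.7 rad/s
τ = P_out/ω = 7159/121.7 = 58.8 N·m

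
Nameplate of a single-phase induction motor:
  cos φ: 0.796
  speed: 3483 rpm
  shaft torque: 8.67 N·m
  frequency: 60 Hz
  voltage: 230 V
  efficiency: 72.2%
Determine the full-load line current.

ω = 2π×3483/60 = 364.7 rad/s; P_out = τω = 8.67 × 364.7 = 3162 W
P_in = P_out / η = 3162 / 0.722 = 4380 W
I = P_in / (V·cosφ) = 4380 / (230 × 0.796) = 23.9 A

23.9 A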